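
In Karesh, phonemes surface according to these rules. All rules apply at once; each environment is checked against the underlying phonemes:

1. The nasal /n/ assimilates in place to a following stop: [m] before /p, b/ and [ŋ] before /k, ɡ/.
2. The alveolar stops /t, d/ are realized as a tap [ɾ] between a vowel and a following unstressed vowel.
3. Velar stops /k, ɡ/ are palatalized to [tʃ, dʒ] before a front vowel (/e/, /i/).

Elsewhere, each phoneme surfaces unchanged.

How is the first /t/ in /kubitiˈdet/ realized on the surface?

[ɾ]

/t/ (between /i/ and /i/) occurs between a vowel and a following unstressed vowel → [ɾ] by rule 2.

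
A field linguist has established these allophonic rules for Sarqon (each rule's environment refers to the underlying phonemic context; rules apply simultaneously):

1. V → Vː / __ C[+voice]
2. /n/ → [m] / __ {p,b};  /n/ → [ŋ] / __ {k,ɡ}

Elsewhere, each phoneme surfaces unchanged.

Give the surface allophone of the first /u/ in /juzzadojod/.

/u/ (between /j/ and /z/) occurs before a voiced consonant → [uː] by rule 1.

[uː]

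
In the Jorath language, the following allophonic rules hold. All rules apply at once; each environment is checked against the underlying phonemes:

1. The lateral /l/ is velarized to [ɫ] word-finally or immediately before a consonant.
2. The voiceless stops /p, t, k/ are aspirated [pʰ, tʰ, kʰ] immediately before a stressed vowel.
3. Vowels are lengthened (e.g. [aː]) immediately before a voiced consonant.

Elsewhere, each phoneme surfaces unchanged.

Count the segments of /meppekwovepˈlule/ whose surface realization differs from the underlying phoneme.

2

Segments that undergo a rule: /o/ → [oː] (rule 3); /u/ → [uː] (rule 3).
All other segments surface unchanged.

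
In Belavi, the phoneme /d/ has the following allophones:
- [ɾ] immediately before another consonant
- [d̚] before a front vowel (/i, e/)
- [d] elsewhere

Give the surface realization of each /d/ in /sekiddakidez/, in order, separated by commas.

[ɾ], [d], [d̚]

Occurrence 1 (position 5): immediately before another consonant → [ɾ].
Occurrence 2 (position 6): no conditioning environment matches → elsewhere allophone [d].
Occurrence 3 (position 10): before a front vowel (/i, e/) → [d̚].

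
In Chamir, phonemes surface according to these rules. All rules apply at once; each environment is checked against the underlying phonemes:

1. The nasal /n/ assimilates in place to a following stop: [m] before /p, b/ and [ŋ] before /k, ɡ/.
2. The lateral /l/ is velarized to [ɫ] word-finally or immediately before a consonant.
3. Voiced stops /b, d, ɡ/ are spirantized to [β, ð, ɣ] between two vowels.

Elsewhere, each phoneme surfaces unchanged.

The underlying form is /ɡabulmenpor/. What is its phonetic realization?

[ɡaβuɫmempor]

/ɡ/ — word-initial; rule 3 does not apply here → [ɡ].
/a/ (between /ɡ/ and /b/) is unaffected → [a].
/b/ meets the environment for rule 3 (between two vowels) → [β].
/u/ — not in any rule's target class → [u].
/l/ — between /u/ and /m/, word-finally or immediately before a consonant — surfaces as [ɫ] (rule 2).
/m/ (between /l/ and /e/): no rule targets it → [m].
/e/ stays [e].
/n/ — between /e/ and /p/, before a labial or velar stop — surfaces as [m] (rule 1).
/p/ — not in any rule's target class → [p].
/o/ — not in any rule's target class → [o].
/r/ (word-final) is unaffected → [r].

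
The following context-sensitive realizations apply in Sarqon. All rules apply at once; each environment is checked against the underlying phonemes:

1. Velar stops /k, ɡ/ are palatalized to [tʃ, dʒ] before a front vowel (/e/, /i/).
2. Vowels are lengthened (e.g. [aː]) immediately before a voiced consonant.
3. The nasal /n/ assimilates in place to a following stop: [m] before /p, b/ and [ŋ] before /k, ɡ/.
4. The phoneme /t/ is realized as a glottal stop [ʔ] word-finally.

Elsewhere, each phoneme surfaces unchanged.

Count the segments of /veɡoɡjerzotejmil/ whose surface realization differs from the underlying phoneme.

Segments that undergo a rule: /e/ → [eː] (rule 2); /o/ → [oː] (rule 2); /e/ → [eː] (rule 2); /e/ → [eː] (rule 2); /i/ → [iː] (rule 2).
All other segments surface unchanged.

5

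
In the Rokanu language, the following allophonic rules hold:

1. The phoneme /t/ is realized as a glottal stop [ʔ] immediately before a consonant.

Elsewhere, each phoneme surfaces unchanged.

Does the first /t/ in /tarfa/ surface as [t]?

/t/ (word-initial) fails the environment for rule 1, so it stays [t].
The actual realization is [t], which matches [t].

Yes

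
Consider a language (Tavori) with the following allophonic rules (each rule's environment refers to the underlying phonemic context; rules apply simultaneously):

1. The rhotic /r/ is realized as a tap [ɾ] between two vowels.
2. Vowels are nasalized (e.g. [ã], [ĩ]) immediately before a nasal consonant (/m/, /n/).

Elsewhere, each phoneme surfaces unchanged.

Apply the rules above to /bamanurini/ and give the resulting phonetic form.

[bãmãnuɾĩni]

/b/ (word-initial) is unaffected → [b].
/a/ — between /b/ and /m/, before a nasal consonant — surfaces as [ã] (rule 2).
/m/ (between /a/ and /a/): no rule targets it → [m].
/a/ — between /m/ and /n/, before a nasal consonant — surfaces as [ã] (rule 2).
/n/ stays [n].
/u/ (between /n/ and /r/): rule 2 targets it, but not before a nasal consonant → unchanged [u].
Rule 1 applies to /r/ (between /u/ and /i/: between two vowels) → [ɾ].
Rule 2 applies to /i/ (between /r/ and /n/: before a nasal consonant) → [ĩ].
/n/ — not in any rule's target class → [n].
/i/ (word-final) fails the environment for rule 2, so it stays [i].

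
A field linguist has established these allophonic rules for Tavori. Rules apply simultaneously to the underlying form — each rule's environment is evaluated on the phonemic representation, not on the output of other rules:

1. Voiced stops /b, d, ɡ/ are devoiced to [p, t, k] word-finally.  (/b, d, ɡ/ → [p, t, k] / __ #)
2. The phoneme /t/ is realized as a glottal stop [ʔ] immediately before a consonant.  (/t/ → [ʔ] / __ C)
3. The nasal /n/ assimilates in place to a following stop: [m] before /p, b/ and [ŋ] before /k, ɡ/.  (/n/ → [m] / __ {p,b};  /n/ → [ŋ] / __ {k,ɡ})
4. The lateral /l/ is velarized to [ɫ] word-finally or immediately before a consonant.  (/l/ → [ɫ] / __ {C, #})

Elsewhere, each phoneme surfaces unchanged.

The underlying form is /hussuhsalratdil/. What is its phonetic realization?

/h/ stays [h].
/u/ — not in any rule's target class → [u].
/s/ (between /u/ and /s/): no rule targets it → [s].
/s/ stays [s].
/u/ (between /s/ and /h/) is unaffected → [u].
/h/ — not in any rule's target class → [h].
/s/ (between /h/ and /a/): no rule targets it → [s].
/a/ (between /s/ and /l/): no rule targets it → [a].
Rule 4 applies to /l/ (between /a/ and /r/: word-finally or immediately before a consonant) → [ɫ].
/r/ — not in any rule's target class → [r].
/a/ (between /r/ and /t/): no rule targets it → [a].
/t/ (between /a/ and /d/): immediately before a consonant, so rule 2 applies → [ʔ].
/d/ — between /t/ and /i/; rule 1 does not apply here → [d].
/i/ (between /d/ and /l/) is unaffected → [i].
/l/ — word-final, word-finally or immediately before a consonant — surfaces as [ɫ] (rule 4).

[hussuhsaɫraʔdiɫ]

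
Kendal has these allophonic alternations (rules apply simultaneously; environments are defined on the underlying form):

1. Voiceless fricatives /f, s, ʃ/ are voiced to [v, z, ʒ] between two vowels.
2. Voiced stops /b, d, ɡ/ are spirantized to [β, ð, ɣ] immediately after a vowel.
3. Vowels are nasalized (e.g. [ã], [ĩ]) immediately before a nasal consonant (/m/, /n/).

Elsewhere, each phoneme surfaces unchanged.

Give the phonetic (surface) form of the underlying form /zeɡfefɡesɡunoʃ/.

[zeɣfefɡesɡũnoʃ]

/z/ stays [z].
/e/ (between /z/ and /ɡ/) is in the target of rule 3 but the environment (before a nasal consonant) is not met → [e].
/ɡ/ (between /e/ and /f/) occurs immediately after a vowel → [ɣ] by rule 2.
/f/ (between /ɡ/ and /e/) fails the environment for rule 1, so it stays [f].
/e/ (between /f/ and /f/): rule 3 targets it, but not before a nasal consonant → unchanged [e].
/f/ (between /e/ and /ɡ/): rule 1 targets it, but not between two vowels → unchanged [f].
/ɡ/ (between /f/ and /e/) is in the target of rule 2 but the environment (immediately after a vowel) is not met → [ɡ].
/e/ — between /ɡ/ and /s/; rule 3 does not apply here → [e].
/s/ — between /e/ and /ɡ/; rule 1 does not apply here → [s].
/ɡ/ (between /s/ and /u/) fails the environment for rule 2, so it stays [ɡ].
/u/ meets the environment for rule 3 (before a nasal consonant) → [ũ].
/n/ — not in any rule's target class → [n].
/o/ — between /n/ and /ʃ/; rule 3 does not apply here → [o].
/ʃ/ (word-final) fails the environment for rule 1, so it stays [ʃ].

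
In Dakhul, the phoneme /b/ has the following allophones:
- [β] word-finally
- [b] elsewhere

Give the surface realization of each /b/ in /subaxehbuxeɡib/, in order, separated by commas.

[b], [b], [β]

Occurrence 1 (position 3): no conditioning environment matches → elsewhere allophone [b].
Occurrence 2 (position 8): no conditioning environment matches → elsewhere allophone [b].
Occurrence 3 (position 14): word-finally → [β].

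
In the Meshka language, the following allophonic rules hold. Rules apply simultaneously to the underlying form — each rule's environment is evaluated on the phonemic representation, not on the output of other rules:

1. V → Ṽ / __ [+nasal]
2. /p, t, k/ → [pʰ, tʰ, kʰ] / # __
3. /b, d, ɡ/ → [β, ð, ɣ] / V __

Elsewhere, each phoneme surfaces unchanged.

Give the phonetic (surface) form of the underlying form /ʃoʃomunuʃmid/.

/o/ — between /ʃ/ and /ʃ/; rule 1 does not apply here → [o].
/o/ (between /ʃ/ and /m/) occurs before a nasal consonant → [õ] by rule 1.
/u/ (between /m/ and /n/): before a nasal consonant, so rule 1 applies → [ũ].
/u/ (between /n/ and /ʃ/): rule 1 targets it, but not before a nasal consonant → unchanged [u].
/i/ (between /m/ and /d/) is in the target of rule 1 but the environment (before a nasal consonant) is not met → [i].
/d/ — word-final, immediately after a vowel — surfaces as [ð] (rule 3).

[ʃoʃõmũnuʃmið]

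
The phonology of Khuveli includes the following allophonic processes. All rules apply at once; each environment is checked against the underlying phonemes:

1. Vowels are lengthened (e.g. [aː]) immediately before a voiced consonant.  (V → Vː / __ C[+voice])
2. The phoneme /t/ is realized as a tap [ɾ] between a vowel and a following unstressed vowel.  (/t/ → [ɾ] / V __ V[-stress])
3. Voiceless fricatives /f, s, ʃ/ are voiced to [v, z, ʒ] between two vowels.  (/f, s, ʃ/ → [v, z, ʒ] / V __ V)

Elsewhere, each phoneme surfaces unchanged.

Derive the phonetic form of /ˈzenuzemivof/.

/z/ — not in any rule's target class → [z].
/e/ (between /z/ and /n/) occurs before a voiced consonant → [eː] by rule 1.
/n/ stays [n].
/u/ (between /n/ and /z/): before a voiced consonant, so rule 1 applies → [uː].
/z/ — not in any rule's target class → [z].
/e/ meets the environment for rule 1 (before a voiced consonant) → [eː].
/m/ (between /e/ and /i/): no rule targets it → [m].
/i/ (between /m/ and /v/): before a voiced consonant, so rule 1 applies → [iː].
/v/ (between /i/ and /o/): no rule targets it → [v].
/o/ (between /v/ and /f/) fails the environment for rule 1, so it stays [o].
/f/ (word-final): rule 3 targets it, but not between two vowels → unchanged [f].

[ˈzeːnuːzeːmiːvof]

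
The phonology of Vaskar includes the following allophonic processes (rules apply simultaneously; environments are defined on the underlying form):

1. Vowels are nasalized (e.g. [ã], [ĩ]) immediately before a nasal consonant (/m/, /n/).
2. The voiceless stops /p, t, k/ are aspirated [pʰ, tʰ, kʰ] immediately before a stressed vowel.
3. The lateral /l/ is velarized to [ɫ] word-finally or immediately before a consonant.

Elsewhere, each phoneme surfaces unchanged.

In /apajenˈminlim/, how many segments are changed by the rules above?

3

Segments that undergo a rule: /e/ → [ẽ] (rule 1); /i/ → [ĩ] (rule 1); /i/ → [ĩ] (rule 1).
All other segments surface unchanged.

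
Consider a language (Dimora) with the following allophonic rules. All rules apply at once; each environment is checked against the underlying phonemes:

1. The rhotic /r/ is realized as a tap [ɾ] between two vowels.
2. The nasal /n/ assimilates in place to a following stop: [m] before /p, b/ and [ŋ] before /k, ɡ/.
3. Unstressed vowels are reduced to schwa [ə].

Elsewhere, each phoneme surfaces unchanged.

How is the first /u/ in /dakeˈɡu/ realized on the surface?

[u]

/u/ (word-final): rule 3 targets it, but not in an unstressed syllable → unchanged [u].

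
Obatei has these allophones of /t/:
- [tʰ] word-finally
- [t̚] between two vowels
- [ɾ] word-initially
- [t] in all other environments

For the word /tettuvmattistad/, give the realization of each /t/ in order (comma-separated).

Occurrence 1 (position 1): word-initially → [ɾ].
Occurrence 2 (position 3): no conditioning environment matches → elsewhere allophone [t].
Occurrence 3 (position 4): no conditioning environment matches → elsewhere allophone [t].
Occurrence 4 (position 9): no conditioning environment matches → elsewhere allophone [t].
Occurrence 5 (position 10): no conditioning environment matches → elsewhere allophone [t].
Occurrence 6 (position 13): no conditioning environment matches → elsewhere allophone [t].

[ɾ], [t], [t], [t], [t], [t]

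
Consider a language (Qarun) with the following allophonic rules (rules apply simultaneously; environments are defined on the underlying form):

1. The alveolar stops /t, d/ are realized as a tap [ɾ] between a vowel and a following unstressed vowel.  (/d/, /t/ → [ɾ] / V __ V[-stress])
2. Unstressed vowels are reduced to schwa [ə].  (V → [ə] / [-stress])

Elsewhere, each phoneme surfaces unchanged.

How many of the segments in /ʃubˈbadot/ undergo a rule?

Segments that undergo a rule: /u/ → [ə] (rule 2); /d/ → [ɾ] (rule 1); /o/ → [ə] (rule 2).
All other segments surface unchanged.

3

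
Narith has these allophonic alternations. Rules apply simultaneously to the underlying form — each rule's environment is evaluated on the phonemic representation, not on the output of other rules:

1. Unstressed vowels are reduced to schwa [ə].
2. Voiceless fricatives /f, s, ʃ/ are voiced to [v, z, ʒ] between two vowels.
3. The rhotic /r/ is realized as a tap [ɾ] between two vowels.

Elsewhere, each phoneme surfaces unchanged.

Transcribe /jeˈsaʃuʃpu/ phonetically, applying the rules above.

[jəˈzaʒəʃpə]

/j/ (word-initial) is unaffected → [j].
/e/ (between /j/ and /s/) occurs in an unstressed syllable → [ə] by rule 1.
/s/ meets the environment for rule 2 (between two vowels) → [z].
/a/ (between /s/ and /ʃ/): rule 1 targets it, but not in an unstressed syllable → unchanged [a].
Rule 2 applies to /ʃ/ (between /a/ and /u/: between two vowels) → [ʒ].
/u/ (between /ʃ/ and /ʃ/) occurs in an unstressed syllable → [ə] by rule 1.
/ʃ/ (between /u/ and /p/) fails the environment for rule 2, so it stays [ʃ].
/p/ (between /ʃ/ and /u/): no rule targets it → [p].
/u/ (word-final): in an unstressed syllable, so rule 1 applies → [ə].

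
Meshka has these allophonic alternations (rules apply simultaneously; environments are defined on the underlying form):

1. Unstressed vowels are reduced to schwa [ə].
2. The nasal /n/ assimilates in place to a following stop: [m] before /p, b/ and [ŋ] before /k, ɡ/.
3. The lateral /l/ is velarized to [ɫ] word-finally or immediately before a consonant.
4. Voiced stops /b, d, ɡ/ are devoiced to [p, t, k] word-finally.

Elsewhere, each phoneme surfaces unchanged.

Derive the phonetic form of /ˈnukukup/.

/n/ (word-initial) is in the target of rule 2 but the environment (before a labial or velar stop) is not met → [n].
/u/ — between /n/ and /k/; rule 1 does not apply here → [u].
Rule 1 applies to /u/ (between /k/ and /k/: in an unstressed syllable) → [ə].
Rule 1 applies to /u/ (between /k/ and /p/: in an unstressed syllable) → [ə].

[ˈnukəkəp]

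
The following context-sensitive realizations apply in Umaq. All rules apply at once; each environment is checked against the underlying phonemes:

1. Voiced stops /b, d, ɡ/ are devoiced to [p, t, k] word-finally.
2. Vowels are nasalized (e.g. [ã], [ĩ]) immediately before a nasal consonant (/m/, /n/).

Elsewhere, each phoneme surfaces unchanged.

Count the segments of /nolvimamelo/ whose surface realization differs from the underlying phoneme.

Segments that undergo a rule: /i/ → [ĩ] (rule 2); /a/ → [ã] (rule 2).
All other segments surface unchanged.

2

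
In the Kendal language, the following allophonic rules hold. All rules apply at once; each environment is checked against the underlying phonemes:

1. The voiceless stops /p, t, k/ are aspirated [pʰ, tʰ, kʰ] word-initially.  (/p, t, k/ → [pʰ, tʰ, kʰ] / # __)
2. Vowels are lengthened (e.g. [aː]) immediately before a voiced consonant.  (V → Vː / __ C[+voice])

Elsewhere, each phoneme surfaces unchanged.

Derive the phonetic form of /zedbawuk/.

/z/ (word-initial): no rule targets it → [z].
/e/ — between /z/ and /d/, before a voiced consonant — surfaces as [eː] (rule 2).
/d/ (between /e/ and /b/): no rule targets it → [d].
/b/ — not in any rule's target class → [b].
/a/ (between /b/ and /w/): before a voiced consonant, so rule 2 applies → [aː].
/w/ (between /a/ and /u/) is unaffected → [w].
/u/ — between /w/ and /k/; rule 2 does not apply here → [u].
/k/ (word-final) fails the environment for rule 1, so it stays [k].

[zeːdbaːwuk]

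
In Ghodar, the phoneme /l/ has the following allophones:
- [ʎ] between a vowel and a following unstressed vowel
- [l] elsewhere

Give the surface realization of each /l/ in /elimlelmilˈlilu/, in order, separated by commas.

Occurrence 1 (position 2): between a vowel and a following unstressed vowel → [ʎ].
Occurrence 2 (position 5): no conditioning environment matches → elsewhere allophone [l].
Occurrence 3 (position 7): no conditioning environment matches → elsewhere allophone [l].
Occurrence 4 (position 10): no conditioning environment matches → elsewhere allophone [l].
Occurrence 5 (position 11): no conditioning environment matches → elsewhere allophone [l].
Occurrence 6 (position 13): between a vowel and a following unstressed vowel → [ʎ].

[ʎ], [l], [l], [l], [l], [ʎ]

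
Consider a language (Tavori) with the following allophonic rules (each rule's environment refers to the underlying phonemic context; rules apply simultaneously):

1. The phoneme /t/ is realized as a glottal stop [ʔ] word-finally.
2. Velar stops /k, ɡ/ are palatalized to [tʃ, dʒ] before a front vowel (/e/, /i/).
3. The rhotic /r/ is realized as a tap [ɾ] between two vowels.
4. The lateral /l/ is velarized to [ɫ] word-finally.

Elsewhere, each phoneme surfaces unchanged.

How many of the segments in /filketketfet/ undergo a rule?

3

Segments that undergo a rule: /k/ → [tʃ] (rule 2); /k/ → [tʃ] (rule 2); /t/ → [ʔ] (rule 1).
All other segments surface unchanged.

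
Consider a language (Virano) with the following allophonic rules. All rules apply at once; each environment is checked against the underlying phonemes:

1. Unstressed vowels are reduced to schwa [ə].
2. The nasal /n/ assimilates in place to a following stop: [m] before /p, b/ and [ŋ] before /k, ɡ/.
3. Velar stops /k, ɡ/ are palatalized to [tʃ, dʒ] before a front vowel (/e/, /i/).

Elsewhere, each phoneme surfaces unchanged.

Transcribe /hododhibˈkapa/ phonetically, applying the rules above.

[hədədhəbˈkapə]

/h/ — not in any rule's target class → [h].
/o/ — between /h/ and /d/, in an unstressed syllable — surfaces as [ə] (rule 1).
/d/ (between /o/ and /o/) is unaffected → [d].
/o/ (between /d/ and /d/): in an unstressed syllable, so rule 1 applies → [ə].
/d/ (between /o/ and /h/): no rule targets it → [d].
/h/ (between /d/ and /i/): no rule targets it → [h].
Rule 1 applies to /i/ (between /h/ and /b/: in an unstressed syllable) → [ə].
/b/ stays [b].
/k/ (between /b/ and /a/) fails the environment for rule 3, so it stays [k].
/a/ (between /k/ and /p/): rule 1 targets it, but not in an unstressed syllable → unchanged [a].
/p/ (between /a/ and /a/) is unaffected → [p].
/a/ (word-final): in an unstressed syllable, so rule 1 applies → [ə].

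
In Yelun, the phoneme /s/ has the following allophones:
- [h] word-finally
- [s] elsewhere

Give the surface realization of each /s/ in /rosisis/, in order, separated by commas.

[s], [s], [h]

Occurrence 1 (position 3): no conditioning environment matches → elsewhere allophone [s].
Occurrence 2 (position 5): no conditioning environment matches → elsewhere allophone [s].
Occurrence 3 (position 7): word-finally → [h].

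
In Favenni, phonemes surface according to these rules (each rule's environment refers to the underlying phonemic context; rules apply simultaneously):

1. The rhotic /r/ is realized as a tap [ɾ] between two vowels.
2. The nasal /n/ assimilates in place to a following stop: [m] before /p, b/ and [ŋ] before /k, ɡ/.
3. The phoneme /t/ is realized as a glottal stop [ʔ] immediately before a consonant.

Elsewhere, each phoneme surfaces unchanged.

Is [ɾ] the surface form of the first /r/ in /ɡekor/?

/r/ (word-final) fails the environment for rule 1, so it stays [r].
The actual realization is [r], not [ɾ].

No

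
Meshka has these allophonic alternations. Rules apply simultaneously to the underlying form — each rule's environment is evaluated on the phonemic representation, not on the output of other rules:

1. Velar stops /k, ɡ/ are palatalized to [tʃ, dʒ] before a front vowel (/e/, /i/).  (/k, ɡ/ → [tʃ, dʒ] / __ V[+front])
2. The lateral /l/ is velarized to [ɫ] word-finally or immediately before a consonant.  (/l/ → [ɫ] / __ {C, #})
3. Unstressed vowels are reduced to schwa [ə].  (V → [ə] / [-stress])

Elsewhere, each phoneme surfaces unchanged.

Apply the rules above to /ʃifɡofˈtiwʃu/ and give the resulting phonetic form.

/i/ (between /ʃ/ and /f/) occurs in an unstressed syllable → [ə] by rule 3.
/ɡ/ — between /f/ and /o/; rule 1 does not apply here → [ɡ].
/o/ — between /ɡ/ and /f/, in an unstressed syllable — surfaces as [ə] (rule 3).
/i/ — between /t/ and /w/; rule 3 does not apply here → [i].
/u/ (word-final): in an unstressed syllable, so rule 3 applies → [ə].

[ʃəfɡəfˈtiwʃə]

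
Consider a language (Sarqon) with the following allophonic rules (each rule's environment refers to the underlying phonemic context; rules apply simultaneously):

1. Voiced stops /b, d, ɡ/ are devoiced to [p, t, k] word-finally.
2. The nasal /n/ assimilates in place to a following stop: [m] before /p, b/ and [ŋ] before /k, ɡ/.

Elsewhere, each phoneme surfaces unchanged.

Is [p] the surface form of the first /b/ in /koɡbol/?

No

/b/ — between /ɡ/ and /o/; rule 1 does not apply here → [b].
The actual realization is [b], not [p].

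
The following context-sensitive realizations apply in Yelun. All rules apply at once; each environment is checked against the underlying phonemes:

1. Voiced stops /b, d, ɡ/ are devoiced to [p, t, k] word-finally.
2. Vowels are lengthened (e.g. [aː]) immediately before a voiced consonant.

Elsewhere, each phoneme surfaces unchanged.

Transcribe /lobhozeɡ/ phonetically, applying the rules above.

[loːbhoːzeːk]

/l/ (word-initial) is unaffected → [l].
/o/ (between /l/ and /b/) occurs before a voiced consonant → [oː] by rule 2.
/b/ (between /o/ and /h/) is in the target of rule 1 but the environment (word-finally) is not met → [b].
/h/ — not in any rule's target class → [h].
/o/ meets the environment for rule 2 (before a voiced consonant) → [oː].
/z/ stays [z].
Rule 2 applies to /e/ (between /z/ and /ɡ/: before a voiced consonant) → [eː].
/ɡ/ meets the environment for rule 1 (word-finally) → [k].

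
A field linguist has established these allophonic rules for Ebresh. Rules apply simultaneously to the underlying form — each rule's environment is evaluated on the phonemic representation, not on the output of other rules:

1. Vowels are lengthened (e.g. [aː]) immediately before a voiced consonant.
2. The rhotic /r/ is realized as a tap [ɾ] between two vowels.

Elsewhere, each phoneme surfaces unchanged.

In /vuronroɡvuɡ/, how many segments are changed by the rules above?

5

Segments that undergo a rule: /u/ → [uː] (rule 1); /r/ → [ɾ] (rule 2); /o/ → [oː] (rule 1); /o/ → [oː] (rule 1); /u/ → [uː] (rule 1).
All other segments surface unchanged.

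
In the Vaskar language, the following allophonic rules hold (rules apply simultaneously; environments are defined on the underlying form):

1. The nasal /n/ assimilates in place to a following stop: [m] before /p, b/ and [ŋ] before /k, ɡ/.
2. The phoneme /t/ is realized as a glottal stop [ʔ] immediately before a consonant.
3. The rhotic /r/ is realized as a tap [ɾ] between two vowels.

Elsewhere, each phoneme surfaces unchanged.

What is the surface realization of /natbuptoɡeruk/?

[naʔbuptoɡeɾuk]

/n/ (word-initial) fails the environment for rule 1, so it stays [n].
/a/ — not in any rule's target class → [a].
Rule 2 applies to /t/ (between /a/ and /b/: immediately before a consonant) → [ʔ].
/b/ stays [b].
/u/ (between /b/ and /p/): no rule targets it → [u].
/p/ (between /u/ and /t/) is unaffected → [p].
/t/ — between /p/ and /o/; rule 2 does not apply here → [t].
/o/ (between /t/ and /ɡ/) is unaffected → [o].
/ɡ/ stays [ɡ].
/e/ (between /ɡ/ and /r/): no rule targets it → [e].
/r/ (between /e/ and /u/) occurs between two vowels → [ɾ] by rule 3.
/u/ (between /r/ and /k/): no rule targets it → [u].
/k/ (word-final) is unaffected → [k].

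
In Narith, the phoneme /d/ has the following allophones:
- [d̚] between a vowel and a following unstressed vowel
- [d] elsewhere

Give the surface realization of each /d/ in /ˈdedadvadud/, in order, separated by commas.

[d], [d̚], [d], [d̚], [d]

Occurrence 1 (position 1): no conditioning environment matches → elsewhere allophone [d].
Occurrence 2 (position 3): between a vowel and a following unstressed vowel → [d̚].
Occurrence 3 (position 5): no conditioning environment matches → elsewhere allophone [d].
Occurrence 4 (position 8): between a vowel and a following unstressed vowel → [d̚].
Occurrence 5 (position 10): no conditioning environment matches → elsewhere allophone [d].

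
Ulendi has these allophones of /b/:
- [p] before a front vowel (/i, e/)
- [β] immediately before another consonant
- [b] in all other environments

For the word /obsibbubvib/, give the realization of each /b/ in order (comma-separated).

Occurrence 1 (position 2): immediately before another consonant → [β].
Occurrence 2 (position 5): immediately before another consonant → [β].
Occurrence 3 (position 6): no conditioning environment matches → elsewhere allophone [b].
Occurrence 4 (position 8): immediately before another consonant → [β].
Occurrence 5 (position 11): no conditioning environment matches → elsewhere allophone [b].

[β], [β], [b], [β], [b]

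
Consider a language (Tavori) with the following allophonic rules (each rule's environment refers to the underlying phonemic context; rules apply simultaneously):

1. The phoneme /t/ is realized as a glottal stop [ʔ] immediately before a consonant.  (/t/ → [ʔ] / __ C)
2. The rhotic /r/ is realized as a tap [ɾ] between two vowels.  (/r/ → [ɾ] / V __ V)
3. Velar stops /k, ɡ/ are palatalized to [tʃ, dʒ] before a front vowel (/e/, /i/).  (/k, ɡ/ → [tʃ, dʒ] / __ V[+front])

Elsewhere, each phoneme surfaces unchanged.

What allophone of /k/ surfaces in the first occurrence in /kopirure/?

/k/ (word-initial) fails the environment for rule 3, so it stays [k].

[k]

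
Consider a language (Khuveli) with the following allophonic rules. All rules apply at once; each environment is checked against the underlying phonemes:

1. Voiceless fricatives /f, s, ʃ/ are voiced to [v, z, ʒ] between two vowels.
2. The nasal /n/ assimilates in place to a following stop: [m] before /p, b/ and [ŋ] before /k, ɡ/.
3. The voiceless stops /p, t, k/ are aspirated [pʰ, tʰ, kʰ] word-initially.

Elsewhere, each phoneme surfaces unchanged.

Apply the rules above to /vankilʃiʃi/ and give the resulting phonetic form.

/v/ (word-initial): no rule targets it → [v].
/a/ (between /v/ and /n/) is unaffected → [a].
/n/ — between /a/ and /k/, before a labial or velar stop — surfaces as [ŋ] (rule 2).
/k/ — between /n/ and /i/; rule 3 does not apply here → [k].
/i/ (between /k/ and /l/) is unaffected → [i].
/l/ stays [l].
/ʃ/ (between /l/ and /i/) fails the environment for rule 1, so it stays [ʃ].
/i/ (between /ʃ/ and /ʃ/) is unaffected → [i].
/ʃ/ — between /i/ and /i/, between two vowels — surfaces as [ʒ] (rule 1).
/i/ stays [i].

[vaŋkilʃiʒi]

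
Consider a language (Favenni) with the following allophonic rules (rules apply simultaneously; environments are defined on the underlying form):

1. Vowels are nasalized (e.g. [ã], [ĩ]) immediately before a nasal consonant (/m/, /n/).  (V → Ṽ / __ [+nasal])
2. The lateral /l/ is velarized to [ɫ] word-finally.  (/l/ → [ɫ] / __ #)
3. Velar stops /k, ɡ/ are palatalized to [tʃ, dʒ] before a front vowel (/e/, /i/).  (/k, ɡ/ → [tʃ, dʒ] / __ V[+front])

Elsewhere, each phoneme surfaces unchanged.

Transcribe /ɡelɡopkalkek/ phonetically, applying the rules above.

/ɡ/ meets the environment for rule 3 (before a front vowel) → [dʒ].
/e/ — between /ɡ/ and /l/; rule 1 does not apply here → [e].
/l/ (between /e/ and /ɡ/) is in the target of rule 2 but the environment (word-finally) is not met → [l].
/ɡ/ (between /l/ and /o/): rule 3 targets it, but not before a front vowel → unchanged [ɡ].
/o/ (between /ɡ/ and /p/): rule 1 targets it, but not before a nasal consonant → unchanged [o].
/p/ (between /o/ and /k/) is unaffected → [p].
/k/ (between /p/ and /a/) is in the target of rule 3 but the environment (before a front vowel) is not met → [k].
/a/ (between /k/ and /l/): rule 1 targets it, but not before a nasal consonant → unchanged [a].
/l/ (between /a/ and /k/): rule 2 targets it, but not word-finally → unchanged [l].
/k/ (between /l/ and /e/) occurs before a front vowel → [tʃ] by rule 3.
/e/ (between /k/ and /k/): rule 1 targets it, but not before a nasal consonant → unchanged [e].
/k/ — word-final; rule 3 does not apply here → [k].

[dʒelɡopkaltʃek]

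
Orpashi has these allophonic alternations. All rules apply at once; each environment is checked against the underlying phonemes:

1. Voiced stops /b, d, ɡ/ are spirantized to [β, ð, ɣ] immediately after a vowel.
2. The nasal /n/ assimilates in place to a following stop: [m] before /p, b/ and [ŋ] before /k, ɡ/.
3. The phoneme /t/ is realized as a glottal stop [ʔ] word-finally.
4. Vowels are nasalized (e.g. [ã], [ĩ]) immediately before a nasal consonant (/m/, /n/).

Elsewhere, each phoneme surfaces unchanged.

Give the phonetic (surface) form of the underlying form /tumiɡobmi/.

[tũmiɣoβmi]

/t/ (word-initial) fails the environment for rule 3, so it stays [t].
Rule 4 applies to /u/ (between /t/ and /m/: before a nasal consonant) → [ũ].
/m/ stays [m].
/i/ (between /m/ and /ɡ/) fails the environment for rule 4, so it stays [i].
/ɡ/ meets the environment for rule 1 (immediately after a vowel) → [ɣ].
/o/ (between /ɡ/ and /b/) is in the target of rule 4 but the environment (before a nasal consonant) is not met → [o].
/b/ meets the environment for rule 1 (immediately after a vowel) → [β].
/m/ (between /b/ and /i/): no rule targets it → [m].
/i/ (word-final) fails the environment for rule 4, so it stays [i].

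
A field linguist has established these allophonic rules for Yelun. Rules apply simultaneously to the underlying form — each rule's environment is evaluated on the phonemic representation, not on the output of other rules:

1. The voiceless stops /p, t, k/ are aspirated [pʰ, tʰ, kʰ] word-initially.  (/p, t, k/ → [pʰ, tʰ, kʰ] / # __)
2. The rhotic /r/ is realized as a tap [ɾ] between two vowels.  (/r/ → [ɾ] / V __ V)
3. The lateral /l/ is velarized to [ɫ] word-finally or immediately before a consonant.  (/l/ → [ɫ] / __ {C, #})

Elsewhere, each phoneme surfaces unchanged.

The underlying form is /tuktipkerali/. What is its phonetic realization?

[tʰuktipkeɾali]

/t/ (word-initial): word-initially, so rule 1 applies → [tʰ].
/k/ — between /u/ and /t/; rule 1 does not apply here → [k].
/t/ (between /k/ and /i/): rule 1 targets it, but not word-initially → unchanged [t].
/p/ — between /i/ and /k/; rule 1 does not apply here → [p].
/k/ — between /p/ and /e/; rule 1 does not apply here → [k].
Rule 2 applies to /r/ (between /e/ and /a/: between two vowels) → [ɾ].
/l/ — between /a/ and /i/; rule 3 does not apply here → [l].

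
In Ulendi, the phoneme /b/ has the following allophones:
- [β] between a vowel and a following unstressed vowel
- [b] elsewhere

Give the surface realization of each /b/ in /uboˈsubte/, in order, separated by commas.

Occurrence 1 (position 2): between a vowel and a following unstressed vowel → [β].
Occurrence 2 (position 6): no conditioning environment matches → elsewhere allophone [b].

[β], [b]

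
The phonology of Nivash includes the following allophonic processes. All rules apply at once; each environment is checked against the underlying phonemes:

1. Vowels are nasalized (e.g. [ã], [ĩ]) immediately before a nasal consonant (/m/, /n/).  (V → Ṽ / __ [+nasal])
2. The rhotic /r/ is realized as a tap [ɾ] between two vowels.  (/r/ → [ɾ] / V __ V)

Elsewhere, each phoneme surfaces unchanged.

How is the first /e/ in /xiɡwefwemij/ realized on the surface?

[e]

/e/ (between /w/ and /f/) fails the environment for rule 1, so it stays [e].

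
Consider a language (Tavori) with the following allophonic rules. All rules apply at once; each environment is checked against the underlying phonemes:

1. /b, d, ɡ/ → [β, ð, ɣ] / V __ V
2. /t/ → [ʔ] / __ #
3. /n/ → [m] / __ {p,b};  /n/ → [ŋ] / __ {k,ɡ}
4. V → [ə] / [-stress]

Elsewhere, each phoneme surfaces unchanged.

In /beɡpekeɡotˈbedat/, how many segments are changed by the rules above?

8

Segments that undergo a rule: /e/ → [ə] (rule 4); /e/ → [ə] (rule 4); /e/ → [ə] (rule 4); /ɡ/ → [ɣ] (rule 1); /o/ → [ə] (rule 4); /d/ → [ð] (rule 1); /a/ → [ə] (rule 4); /t/ → [ʔ] (rule 2).
All other segments surface unchanged.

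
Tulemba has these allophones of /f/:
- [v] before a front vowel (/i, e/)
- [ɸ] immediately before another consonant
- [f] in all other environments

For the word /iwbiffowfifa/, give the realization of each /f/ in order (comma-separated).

Occurrence 1 (position 5): immediately before another consonant → [ɸ].
Occurrence 2 (position 6): no conditioning environment matches → elsewhere allophone [f].
Occurrence 3 (position 9): before a front vowel (/i, e/) → [v].
Occurrence 4 (position 11): no conditioning environment matches → elsewhere allophone [f].

[ɸ], [f], [v], [f]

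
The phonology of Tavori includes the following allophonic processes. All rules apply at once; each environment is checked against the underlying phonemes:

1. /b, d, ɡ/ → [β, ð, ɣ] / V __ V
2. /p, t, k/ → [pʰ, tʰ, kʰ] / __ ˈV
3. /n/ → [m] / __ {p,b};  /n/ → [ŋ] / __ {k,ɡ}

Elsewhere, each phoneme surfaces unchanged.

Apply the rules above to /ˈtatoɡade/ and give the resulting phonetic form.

[ˈtʰatoɣaðe]

/t/ (word-initial): immediately before a stressed vowel, so rule 2 applies → [tʰ].
/t/ (between /a/ and /o/) is in the target of rule 2 but the environment (immediately before a stressed vowel) is not met → [t].
/ɡ/ (between /o/ and /a/): between two vowels, so rule 1 applies → [ɣ].
/d/ (between /a/ and /e/) occurs between two vowels → [ð] by rule 1.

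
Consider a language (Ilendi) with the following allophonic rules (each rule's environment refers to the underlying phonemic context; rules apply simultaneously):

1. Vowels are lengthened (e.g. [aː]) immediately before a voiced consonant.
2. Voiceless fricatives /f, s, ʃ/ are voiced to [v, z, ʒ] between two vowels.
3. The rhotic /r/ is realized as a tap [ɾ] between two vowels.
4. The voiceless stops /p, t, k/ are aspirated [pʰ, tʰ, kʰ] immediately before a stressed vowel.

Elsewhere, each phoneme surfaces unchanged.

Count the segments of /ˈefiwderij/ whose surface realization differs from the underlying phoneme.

5

Segments that undergo a rule: /f/ → [v] (rule 2); /i/ → [iː] (rule 1); /e/ → [eː] (rule 1); /r/ → [ɾ] (rule 3); /i/ → [iː] (rule 1).
All other segments surface unchanged.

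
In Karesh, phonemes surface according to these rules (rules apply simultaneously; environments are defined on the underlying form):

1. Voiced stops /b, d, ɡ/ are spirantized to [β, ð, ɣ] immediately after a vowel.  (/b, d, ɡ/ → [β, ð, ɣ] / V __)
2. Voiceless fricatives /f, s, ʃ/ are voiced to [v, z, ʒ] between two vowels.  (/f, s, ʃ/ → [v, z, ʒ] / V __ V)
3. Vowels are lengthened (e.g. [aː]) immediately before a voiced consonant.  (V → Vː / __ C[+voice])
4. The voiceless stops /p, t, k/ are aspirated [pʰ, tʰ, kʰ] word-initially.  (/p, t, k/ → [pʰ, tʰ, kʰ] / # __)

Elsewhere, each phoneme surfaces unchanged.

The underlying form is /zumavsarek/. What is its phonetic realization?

/z/ — not in any rule's target class → [z].
Rule 3 applies to /u/ (between /z/ and /m/: before a voiced consonant) → [uː].
/m/ (between /u/ and /a/) is unaffected → [m].
/a/ — between /m/ and /v/, before a voiced consonant — surfaces as [aː] (rule 3).
/v/ — not in any rule's target class → [v].
/s/ (between /v/ and /a/): rule 2 targets it, but not between two vowels → unchanged [s].
/a/ — between /s/ and /r/, before a voiced consonant — surfaces as [aː] (rule 3).
/r/ (between /a/ and /e/): no rule targets it → [r].
/e/ — between /r/ and /k/; rule 3 does not apply here → [e].
/k/ (word-final): rule 4 targets it, but not word-initially → unchanged [k].

[zuːmaːvsaːrek]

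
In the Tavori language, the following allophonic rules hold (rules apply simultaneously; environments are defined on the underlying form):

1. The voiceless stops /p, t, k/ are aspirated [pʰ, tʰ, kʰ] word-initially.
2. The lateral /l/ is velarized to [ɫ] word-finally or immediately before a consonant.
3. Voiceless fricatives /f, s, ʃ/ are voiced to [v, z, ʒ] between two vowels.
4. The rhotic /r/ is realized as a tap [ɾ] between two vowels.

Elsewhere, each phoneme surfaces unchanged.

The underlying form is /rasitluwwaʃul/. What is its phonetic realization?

[razitluwwaʒuɫ]

/r/ (word-initial) fails the environment for rule 4, so it stays [r].
/a/ stays [a].
/s/ (between /a/ and /i/): between two vowels, so rule 3 applies → [z].
/i/ (between /s/ and /t/) is unaffected → [i].
/t/ — between /i/ and /l/; rule 1 does not apply here → [t].
/l/ (between /t/ and /u/) is in the target of rule 2 but the environment (word-finally or immediately before a consonant) is not met → [l].
/u/ (between /l/ and /w/) is unaffected → [u].
/w/ (between /u/ and /w/): no rule targets it → [w].
/w/ (between /w/ and /a/) is unaffected → [w].
/a/ (between /w/ and /ʃ/) is unaffected → [a].
/ʃ/ — between /a/ and /u/, between two vowels — surfaces as [ʒ] (rule 3).
/u/ — not in any rule's target class → [u].
/l/ meets the environment for rule 2 (word-finally or immediately before a consonant) → [ɫ].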